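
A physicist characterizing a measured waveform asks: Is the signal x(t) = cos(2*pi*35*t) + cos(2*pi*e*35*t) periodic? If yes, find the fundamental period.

f1 = 35 Hz, f2 = 35*e Hz
Ratio f2/f1 = e, which is irrational.
Since the frequency ratio is irrational, no common period exists.
The signal is not periodic.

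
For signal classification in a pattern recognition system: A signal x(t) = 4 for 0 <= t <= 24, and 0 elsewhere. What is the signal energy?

Energy = integral of |x(t)|^2 dt over the signal duration
= 4^2 * 24 = 16 * 24 = 384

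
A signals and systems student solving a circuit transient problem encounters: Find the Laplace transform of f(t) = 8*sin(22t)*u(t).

Standard pair: sin(wt)*u(t) <-> w/(s^2+w^2)
With w = 22: L{8*sin(22t)*u(t)} = 176/(s^2+484)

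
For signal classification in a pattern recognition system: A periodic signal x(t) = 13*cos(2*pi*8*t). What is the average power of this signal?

Average power of A*cos(wt) is A^2/2.
P = 13^2 / 2 = 169/2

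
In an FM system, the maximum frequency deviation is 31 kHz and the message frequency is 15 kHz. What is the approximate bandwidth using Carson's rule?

Carson's rule: BW = 2*(delta_f + f_m)
= 2*(31 + 15) kHz = 92 kHz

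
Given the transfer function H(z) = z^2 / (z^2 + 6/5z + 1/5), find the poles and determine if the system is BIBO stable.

Poles are roots of the denominator: z^2 + 6/5z + 1/5 = 0.
Quadratic formula: z = [-(6/5) +/- sqrt((6/5)^2 - 4*(1/5))] / 2
Discriminant = 36/25 - 4/5 = 16/25; sqrt = 4/5.
z = (-6/5 +/- 4/5) / 2 => z = -1/5 or z = -1.
|p1| = 1, |p2| = 1/5.
For BIBO stability, all poles must lie inside the unit circle (|p| < 1).
System is UNSTABLE since at least one |p| >= 1.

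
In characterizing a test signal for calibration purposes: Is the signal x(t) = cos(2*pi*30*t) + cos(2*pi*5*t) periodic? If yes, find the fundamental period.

f1 = 30 Hz, f2 = 5 Hz
Period T1 = 1/30, T2 = 1/5
Ratio T1/T2 = 5/30, which is rational.
The signal is periodic with fundamental period T = 1/GCD(30,5) = 1/5 s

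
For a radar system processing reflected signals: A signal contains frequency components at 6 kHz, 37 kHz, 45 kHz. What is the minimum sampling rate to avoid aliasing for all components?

The highest frequency component is f_max = 45 kHz.
Nyquist rate = 2 * f_max = 2 * 45 kHz = 90 kHz.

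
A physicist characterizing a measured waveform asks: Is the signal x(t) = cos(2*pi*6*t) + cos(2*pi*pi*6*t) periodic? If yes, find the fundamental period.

f1 = 6 Hz, f2 = 6*pi Hz
Ratio f2/f1 = pi, which is irrational.
Since the frequency ratio is irrational, no common period exists.
The signal is not periodic.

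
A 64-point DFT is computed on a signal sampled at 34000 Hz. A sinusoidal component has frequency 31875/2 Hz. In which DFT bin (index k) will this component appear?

DFT frequency resolution = f_s/N = 34000/64 = 2125/4 Hz
Bin index k = f_signal / resolution = 31875/2 / 2125/4 = 30
The signal frequency 31875/2 Hz falls in DFT bin k = 30.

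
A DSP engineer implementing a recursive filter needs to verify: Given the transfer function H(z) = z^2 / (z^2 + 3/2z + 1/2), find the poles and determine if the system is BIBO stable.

Poles are roots of the denominator: z^2 + 3/2z + 1/2 = 0.
Quadratic formula: z = [-(3/2) +/- sqrt((3/2)^2 - 4*(1/2))] / 2
Discriminant = 9/4 - 2 = 1/4; sqrt = 1/2.
z = (-3/2 +/- 1/2) / 2 => z = -1/2 or z = -1.
|p1| = 1, |p2| = 1/2.
For BIBO stability, all poles must lie inside the unit circle (|p| < 1).
System is UNSTABLE since at least one |p| >= 1.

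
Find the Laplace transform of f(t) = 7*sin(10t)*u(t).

Standard pair: sin(wt)*u(t) <-> w/(s^2+w^2)
With w = 10: L{7*sin(10t)*u(t)} = 70/(s^2+100)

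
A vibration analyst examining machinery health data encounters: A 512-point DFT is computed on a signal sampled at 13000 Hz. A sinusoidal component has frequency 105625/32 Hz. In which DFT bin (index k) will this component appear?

DFT frequency resolution = f_s/N = 13000/512 = 1625/64 Hz
Bin index k = f_signal / resolution = 105625/32 / 1625/64 = 130
The signal frequency 105625/32 Hz falls in DFT bin k = 130.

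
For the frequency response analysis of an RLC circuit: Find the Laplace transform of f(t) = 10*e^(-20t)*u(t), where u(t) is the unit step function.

Standard Laplace transform pair:
e^(-at)*u(t) <-> 1/(s+a)
With a = 20: L{10*e^(-20t)*u(t)} = 10/(s+20), ROC: Re(s) > -20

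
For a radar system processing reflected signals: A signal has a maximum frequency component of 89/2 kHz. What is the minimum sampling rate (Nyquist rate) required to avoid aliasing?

By the Nyquist-Shannon sampling theorem,
the minimum sampling rate (Nyquist rate) must be at least 2 * f_max.
Nyquist rate = 2 * 89/2 kHz = 89 kHz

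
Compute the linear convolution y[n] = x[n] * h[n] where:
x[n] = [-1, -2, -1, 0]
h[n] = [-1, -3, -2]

y[n] = sum_k x[k]*h[n-k]. Output length = len(x) + len(h) - 1 = 4 + 3 - 1 = 6.
y[0] = -1*-1 = 1
y[1] = -2*-1 + -1*-3 = 5
y[2] = -1*-1 + -2*-3 + -1*-2 = 9
y[3] = 0*-1 + -1*-3 + -2*-2 = 7
y[4] = 0*-3 + -1*-2 = 2
y[5] = 0*-2 = 0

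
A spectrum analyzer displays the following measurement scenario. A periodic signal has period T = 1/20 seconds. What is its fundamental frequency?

The fundamental frequency is the reciprocal of the period.
f = 1/T = 1/(1/20) = 20 Hz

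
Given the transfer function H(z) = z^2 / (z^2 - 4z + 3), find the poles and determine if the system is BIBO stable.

Poles are roots of the denominator: z^2 - 4z + 3 = 0.
Quadratic formula: z = [-(-4) +/- sqrt((-4)^2 - 4*(3))] / 2
Discriminant = 16 - 12 = 4; sqrt = 2.
z = (4 +/- 2) / 2 => z = 3 or z = 1.
|p1| = 3, |p2| = 1.
For BIBO stability, all poles must lie inside the unit circle (|p| < 1).
System is UNSTABLE since at least one |p| >= 1.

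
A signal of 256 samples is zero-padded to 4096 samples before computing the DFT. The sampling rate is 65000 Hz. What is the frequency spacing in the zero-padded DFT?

Original DFT: N = 256, resolution = f_s/N = 65000/256 = 8125/32 Hz
Zero-padded DFT: N = 4096, resolution = f_s/N = 65000/4096 = 8125/512 Hz
Zero-padding interpolates the spectrum (finer frequency grid)
but does NOT improve the true spectral resolution (ability to resolve close frequencies).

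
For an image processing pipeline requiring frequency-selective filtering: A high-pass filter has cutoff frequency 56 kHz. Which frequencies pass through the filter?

A high-pass filter passes all frequencies above the cutoff frequency 56 kHz and attenuates lower frequencies.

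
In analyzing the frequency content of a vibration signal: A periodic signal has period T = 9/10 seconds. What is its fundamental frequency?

The fundamental frequency is the reciprocal of the period.
f = 1/T = 1/(9/10) = 10/9 Hz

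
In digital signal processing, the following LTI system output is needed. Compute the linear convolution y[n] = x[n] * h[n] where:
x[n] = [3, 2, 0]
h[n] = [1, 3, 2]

y[n] = sum_k x[k]*h[n-k]. Output length = len(x) + len(h) - 1 = 3 + 3 - 1 = 5.
y[0] = 3*1 = 3
y[1] = 2*1 + 3*3 = 11
y[2] = 0*1 + 2*3 + 3*2 = 12
y[3] = 0*3 + 2*2 = 4
y[4] = 0*2 = 0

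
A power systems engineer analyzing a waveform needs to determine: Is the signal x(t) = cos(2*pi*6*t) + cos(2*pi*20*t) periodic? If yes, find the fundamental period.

f1 = 6 Hz, f2 = 20 Hz
Period T1 = 1/6, T2 = 1/20
Ratio T1/T2 = 20/6, which is rational.
The signal is periodic with fundamental period T = 1/GCD(6,20) = 1/2 s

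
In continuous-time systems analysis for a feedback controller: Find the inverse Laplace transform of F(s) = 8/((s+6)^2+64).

Standard pair: w/((s+a)^2+w^2) <-> e^(-at)*sin(wt)*u(t)
With a=6, w=8: f(t) = e^(-6t)*sin(8t)*u(t)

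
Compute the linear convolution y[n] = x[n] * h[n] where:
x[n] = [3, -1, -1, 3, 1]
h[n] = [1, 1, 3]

y[n] = sum_k x[k]*h[n-k]. Output length = len(x) + len(h) - 1 = 5 + 3 - 1 = 7.
y[0] = 3*1 = 3
y[1] = -1*1 + 3*1 = 2
y[2] = -1*1 + -1*1 + 3*3 = 7
y[3] = 3*1 + -1*1 + -1*3 = -1
y[4] = 1*1 + 3*1 + -1*3 = 1
y[5] = 1*1 + 3*3 = 10
y[6] = 1*3 = 3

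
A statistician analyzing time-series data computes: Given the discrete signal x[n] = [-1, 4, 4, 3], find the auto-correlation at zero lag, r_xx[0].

The auto-correlation at zero lag r_xx[0] equals the signal energy.
r_xx[0] = sum of x[n]^2 = (-1)^2 + 4^2 + 4^2 + 3^2
= 1 + 16 + 16 + 9 = 42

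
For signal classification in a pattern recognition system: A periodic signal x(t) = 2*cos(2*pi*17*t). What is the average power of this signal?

Average power of A*cos(wt) is A^2/2.
P = 2^2 / 2 = 4/2 = 2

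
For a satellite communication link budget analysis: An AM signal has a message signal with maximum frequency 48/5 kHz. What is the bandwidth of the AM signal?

In AM (double-sideband), the bandwidth is twice the message frequency.
BW = 2 * f_m = 2 * 48/5 kHz = 96/5 kHz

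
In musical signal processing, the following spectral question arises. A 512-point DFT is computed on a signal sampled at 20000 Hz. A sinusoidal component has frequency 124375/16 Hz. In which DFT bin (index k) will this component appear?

DFT frequency resolution = f_s/N = 20000/512 = 625/16 Hz
Bin index k = f_signal / resolution = 124375/16 / 625/16 = 199
The signal frequency 124375/16 Hz falls in DFT bin k = 199.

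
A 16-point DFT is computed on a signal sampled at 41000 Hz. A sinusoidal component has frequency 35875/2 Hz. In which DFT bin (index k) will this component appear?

DFT frequency resolution = f_s/N = 41000/16 = 5125/2 Hz
Bin index k = f_signal / resolution = 35875/2 / 5125/2 = 7
The signal frequency 35875/2 Hz falls in DFT bin k = 7.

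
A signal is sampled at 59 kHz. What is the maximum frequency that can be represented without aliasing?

The maximum frequency that can be represented without aliasing
is the Nyquist frequency: f_max = f_s / 2 = 59 kHz / 2 = 59/2 kHz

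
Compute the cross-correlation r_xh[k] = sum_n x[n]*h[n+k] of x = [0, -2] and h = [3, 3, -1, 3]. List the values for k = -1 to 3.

Both sequences indexed from 0 and zero outside their support.
Lags with overlap: k = -1 to 3.
  r_xh[-1] = x[1]*h[0] = -6
  r_xh[0] = x[0]*h[0] + x[1]*h[1] = -6
  r_xh[1] = x[0]*h[1] + x[1]*h[2] = 2
  r_xh[2] = x[0]*h[2] + x[1]*h[3] = -6
  r_xh[3] = x[0]*h[3] = 0
r_xh = [-6, -6, 2, -6, 0] (for k = -1, ..., 3)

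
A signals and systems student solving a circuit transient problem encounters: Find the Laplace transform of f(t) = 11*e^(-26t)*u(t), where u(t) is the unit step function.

Standard Laplace transform pair:
e^(-at)*u(t) <-> 1/(s+a)
With a = 26: L{11*e^(-26t)*u(t)} = 11/(s+26), ROC: Re(s) > -26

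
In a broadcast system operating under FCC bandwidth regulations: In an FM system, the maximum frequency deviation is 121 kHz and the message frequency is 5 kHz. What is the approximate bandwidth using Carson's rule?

Carson's rule: BW = 2*(delta_f + f_m)
= 2*(121 + 5) kHz = 252 kHz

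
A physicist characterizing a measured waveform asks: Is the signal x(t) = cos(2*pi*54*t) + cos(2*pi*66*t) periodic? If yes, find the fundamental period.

f1 = 54 Hz, f2 = 66 Hz
Period T1 = 1/54, T2 = 1/66
Ratio T1/T2 = 66/54, which is rational.
The signal is periodic with fundamental period T = 1/GCD(54,66) = 1/6 s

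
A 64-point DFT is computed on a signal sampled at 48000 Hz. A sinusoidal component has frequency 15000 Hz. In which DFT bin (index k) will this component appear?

DFT frequency resolution = f_s/N = 48000/64 = 750 Hz
Bin index k = f_signal / resolution = 15000 / 750 = 20
The signal frequency 15000 Hz falls in DFT bin k = 20.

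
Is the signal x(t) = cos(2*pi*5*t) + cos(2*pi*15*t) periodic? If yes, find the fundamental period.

f1 = 5 Hz, f2 = 15 Hz
Period T1 = 1/5, T2 = 1/15
Ratio T1/T2 = 15/5, which is rational.
The signal is periodic with fundamental period T = 1/GCD(5,15) = 1/5 s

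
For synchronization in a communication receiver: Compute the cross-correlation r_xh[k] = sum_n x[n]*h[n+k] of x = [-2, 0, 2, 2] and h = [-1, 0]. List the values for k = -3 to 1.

Both sequences indexed from 0 and zero outside their support.
Lags with overlap: k = -3 to 1.
  r_xh[-3] = x[3]*h[0] = -2
  r_xh[-2] = x[2]*h[0] + x[3]*h[1] = -2
  r_xh[-1] = x[1]*h[0] + x[2]*h[1] = 0
  r_xh[0] = x[0]*h[0] + x[1]*h[1] = 2
  r_xh[1] = x[0]*h[1] = 0
r_xh = [-2, -2, 0, 2, 0] (for k = -3, ..., 1)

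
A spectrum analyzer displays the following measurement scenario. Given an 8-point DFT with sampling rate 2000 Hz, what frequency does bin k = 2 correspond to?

The frequency of DFT bin k is: f_k = k * f_s / N
f_2 = 2 * 2000 / 8 = 500 Hz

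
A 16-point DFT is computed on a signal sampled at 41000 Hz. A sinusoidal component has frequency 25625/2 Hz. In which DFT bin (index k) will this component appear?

DFT frequency resolution = f_s/N = 41000/16 = 5125/2 Hz
Bin index k = f_signal / resolution = 25625/2 / 5125/2 = 5
The signal frequency 25625/2 Hz falls in DFT bin k = 5.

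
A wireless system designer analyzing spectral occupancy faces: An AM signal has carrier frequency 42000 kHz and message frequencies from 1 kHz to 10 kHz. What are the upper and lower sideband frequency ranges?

Upper sideband (USB) = fc + [fm_low, fm_high] = 42000 + [1, 10] = [42001, 42010] kHz
Lower sideband (LSB) = fc - [fm_high, fm_low] = 42000 - [10, 1] = [41990, 41999] kHz
Total occupied spectrum: 41990 kHz to 42010 kHz (plus carrier at 42000 kHz)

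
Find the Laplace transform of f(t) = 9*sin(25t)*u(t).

Standard pair: sin(wt)*u(t) <-> w/(s^2+w^2)
With w = 25: L{9*sin(25t)*u(t)} = 225/(s^2+625)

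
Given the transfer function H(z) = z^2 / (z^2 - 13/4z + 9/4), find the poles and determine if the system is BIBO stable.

Poles are roots of the denominator: z^2 - 13/4z + 9/4 = 0.
Quadratic formula: z = [-(-13/4) +/- sqrt((-13/4)^2 - 4*(9/4))] / 2
Discriminant = 169/16 - 9 = 25/16; sqrt = 5/4.
z = (13/4 +/- 5/4) / 2 => z = 9/4 or z = 1.
|p1| = 9/4, |p2| = 1.
For BIBO stability, all poles must lie inside the unit circle (|p| < 1).
System is UNSTABLE since at least one |p| >= 1.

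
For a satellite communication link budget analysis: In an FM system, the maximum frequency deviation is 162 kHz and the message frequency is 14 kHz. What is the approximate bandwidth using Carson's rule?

Carson's rule: BW = 2*(delta_f + f_m)
= 2*(162 + 14) kHz = 352 kHz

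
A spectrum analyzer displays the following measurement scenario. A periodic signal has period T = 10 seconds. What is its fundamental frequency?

The fundamental frequency is the reciprocal of the period.
f = 1/T = 1/(10) = 1/10 Hz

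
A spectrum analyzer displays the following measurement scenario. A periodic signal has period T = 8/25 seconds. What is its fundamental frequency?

The fundamental frequency is the reciprocal of the period.
f = 1/T = 1/(8/25) = 25/8 Hz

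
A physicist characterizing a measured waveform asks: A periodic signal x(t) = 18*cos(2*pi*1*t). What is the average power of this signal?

Average power of A*cos(wt) is A^2/2.
P = 18^2 / 2 = 324/2 = 162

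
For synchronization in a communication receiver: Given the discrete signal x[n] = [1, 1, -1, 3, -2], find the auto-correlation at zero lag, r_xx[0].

The auto-correlation at zero lag r_xx[0] equals the signal energy.
r_xx[0] = sum of x[n]^2 = 1^2 + 1^2 + (-1)^2 + 3^2 + (-2)^2
= 1 + 1 + 1 + 9 + 4 = 16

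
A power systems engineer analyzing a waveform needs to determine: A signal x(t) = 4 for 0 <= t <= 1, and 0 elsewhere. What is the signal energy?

Energy = integral of |x(t)|^2 dt over the signal duration
= 4^2 * 1 = 16 * 1 = 16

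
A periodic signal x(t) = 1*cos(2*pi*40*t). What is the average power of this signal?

Average power of A*cos(wt) is A^2/2.
P = 1^2 / 2 = 1/2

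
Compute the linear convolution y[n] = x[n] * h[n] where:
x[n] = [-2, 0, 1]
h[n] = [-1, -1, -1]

y[n] = sum_k x[k]*h[n-k]. Output length = len(x) + len(h) - 1 = 3 + 3 - 1 = 5.
y[0] = -2*-1 = 2
y[1] = 0*-1 + -2*-1 = 2
y[2] = 1*-1 + 0*-1 + -2*-1 = 1
y[3] = 1*-1 + 0*-1 = -1
y[4] = 1*-1 = -1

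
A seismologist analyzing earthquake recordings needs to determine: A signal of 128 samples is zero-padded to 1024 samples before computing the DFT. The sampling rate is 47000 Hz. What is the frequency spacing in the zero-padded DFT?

Original DFT: N = 128, resolution = f_s/N = 47000/128 = 5875/16 Hz
Zero-padded DFT: N = 1024, resolution = f_s/N = 47000/1024 = 5875/128 Hz
Zero-padding interpolates the spectrum (finer frequency grid)
but does NOT improve the true spectral resolution (ability to resolve close frequencies).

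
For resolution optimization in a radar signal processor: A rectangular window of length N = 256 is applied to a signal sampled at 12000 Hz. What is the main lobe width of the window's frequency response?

For a rectangular window of length N,
the main lobe width in frequency is 2*f_s/N.
= 2*12000/256 = 375/4 Hz
This determines the minimum frequency separation for resolving two sinusoids.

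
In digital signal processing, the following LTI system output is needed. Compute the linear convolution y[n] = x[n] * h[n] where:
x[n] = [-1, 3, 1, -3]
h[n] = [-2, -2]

y[n] = sum_k x[k]*h[n-k]. Output length = len(x) + len(h) - 1 = 4 + 2 - 1 = 5.
y[0] = -1*-2 = 2
y[1] = 3*-2 + -1*-2 = -4
y[2] = 1*-2 + 3*-2 = -8
y[3] = -3*-2 + 1*-2 = 4
y[4] = -3*-2 = 6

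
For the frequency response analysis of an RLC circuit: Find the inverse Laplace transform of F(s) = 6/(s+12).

Standard pair: k/(s+a) <-> k*e^(-at)*u(t)
With k=6, a=12: f(t) = 6*e^(-12t)*u(t)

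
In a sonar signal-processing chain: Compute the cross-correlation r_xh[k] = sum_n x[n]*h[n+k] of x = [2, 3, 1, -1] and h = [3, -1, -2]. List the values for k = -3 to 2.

Both sequences indexed from 0 and zero outside their support.
Lags with overlap: k = -3 to 2.
  r_xh[-3] = x[3]*h[0] = -3
  r_xh[-2] = x[2]*h[0] + x[3]*h[1] = 4
  r_xh[-1] = x[1]*h[0] + x[2]*h[1] + x[3]*h[2] = 10
  r_xh[0] = x[0]*h[0] + x[1]*h[1] + x[2]*h[2] = 1
  r_xh[1] = x[0]*h[1] + x[1]*h[2] = -8
  r_xh[2] = x[0]*h[2] = -4
r_xh = [-3, 4, 10, 1, -8, -4] (for k = -3, ..., 2)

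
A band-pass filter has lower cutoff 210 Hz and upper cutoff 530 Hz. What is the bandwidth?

Bandwidth = f_high - f_low
= 530 Hz - 210 Hz = 320 Hz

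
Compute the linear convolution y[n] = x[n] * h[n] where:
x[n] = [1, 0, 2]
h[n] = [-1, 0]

y[n] = sum_k x[k]*h[n-k]. Output length = len(x) + len(h) - 1 = 3 + 2 - 1 = 4.
y[0] = 1*-1 = -1
y[1] = 0*-1 + 1*0 = 0
y[2] = 2*-1 + 0*0 = -2
y[3] = 2*0 = 0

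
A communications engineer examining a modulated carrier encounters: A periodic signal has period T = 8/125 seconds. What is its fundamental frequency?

The fundamental frequency is the reciprocal of the period.
f = 1/T = 1/(8/125) = 125/8 Hz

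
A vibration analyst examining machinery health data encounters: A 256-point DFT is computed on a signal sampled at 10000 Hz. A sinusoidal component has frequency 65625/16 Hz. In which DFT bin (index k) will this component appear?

DFT frequency resolution = f_s/N = 10000/256 = 625/16 Hz
Bin index k = f_signal / resolution = 65625/16 / 625/16 = 105
The signal frequency 65625/16 Hz falls in DFT bin k = 105.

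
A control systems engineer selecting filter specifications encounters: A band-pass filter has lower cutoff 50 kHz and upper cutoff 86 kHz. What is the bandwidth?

Bandwidth = f_high - f_low
= 86 kHz - 50 kHz = 36 kHz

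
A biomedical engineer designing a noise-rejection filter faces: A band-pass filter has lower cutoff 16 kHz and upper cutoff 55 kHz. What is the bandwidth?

Bandwidth = f_high - f_low
= 55 kHz - 16 kHz = 39 kHz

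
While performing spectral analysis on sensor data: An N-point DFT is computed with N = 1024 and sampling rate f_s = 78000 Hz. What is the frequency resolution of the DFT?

DFT frequency resolution = f_s / N
= 78000 / 1024 = 4875/64 Hz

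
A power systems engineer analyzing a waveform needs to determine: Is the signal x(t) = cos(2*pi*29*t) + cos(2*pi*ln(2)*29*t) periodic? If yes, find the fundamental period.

f1 = 29 Hz, f2 = 29*ln(2) Hz
Ratio f2/f1 = ln(2), which is irrational.
Since the frequency ratio is irrational, no common period exists.
The signal is not periodic.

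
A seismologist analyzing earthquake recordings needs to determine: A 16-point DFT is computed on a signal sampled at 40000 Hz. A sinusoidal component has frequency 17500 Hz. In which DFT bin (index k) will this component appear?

DFT frequency resolution = f_s/N = 40000/16 = 2500 Hz
Bin index k = f_signal / resolution = 17500 / 2500 = 7
The signal frequency 17500 Hz falls in DFT bin k = 7.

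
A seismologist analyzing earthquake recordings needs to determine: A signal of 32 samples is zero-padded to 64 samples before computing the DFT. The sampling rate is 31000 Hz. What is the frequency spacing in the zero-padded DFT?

Original DFT: N = 32, resolution = f_s/N = 31000/32 = 3875/4 Hz
Zero-padded DFT: N = 64, resolution = f_s/N = 31000/64 = 3875/8 Hz
Zero-padding interpolates the spectrum (finer frequency grid)
but does NOT improve the true spectral resolution (ability to resolve close frequencies).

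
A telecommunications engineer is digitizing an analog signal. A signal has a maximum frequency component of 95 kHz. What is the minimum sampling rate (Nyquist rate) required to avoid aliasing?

By the Nyquist-Shannon sampling theorem,
the minimum sampling rate (Nyquist rate) must be at least 2 * f_max.
Nyquist rate = 2 * 95 kHz = 190 kHz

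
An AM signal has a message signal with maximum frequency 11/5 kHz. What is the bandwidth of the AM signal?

In AM (double-sideband), the bandwidth is twice the message frequency.
BW = 2 * f_m = 2 * 11/5 kHz = 22/5 kHz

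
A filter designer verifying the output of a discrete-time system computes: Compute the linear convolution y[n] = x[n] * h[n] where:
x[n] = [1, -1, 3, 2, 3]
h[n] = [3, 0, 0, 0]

y[n] = sum_k x[k]*h[n-k]. Output length = len(x) + len(h) - 1 = 5 + 4 - 1 = 8.
y[0] = 1*3 = 3
y[1] = -1*3 + 1*0 = -3
y[2] = 3*3 + -1*0 + 1*0 = 9
y[3] = 2*3 + 3*0 + -1*0 + 1*0 = 6
y[4] = 3*3 + 2*0 + 3*0 + -1*0 = 9
y[5] = 3*0 + 2*0 + 3*0 = 0
y[6] = 3*0 + 2*0 = 0
y[7] = 3*0 = 0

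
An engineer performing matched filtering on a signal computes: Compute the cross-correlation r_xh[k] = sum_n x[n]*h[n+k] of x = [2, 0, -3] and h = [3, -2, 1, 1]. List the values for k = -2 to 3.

Both sequences indexed from 0 and zero outside their support.
Lags with overlap: k = -2 to 3.
  r_xh[-2] = x[2]*h[0] = -9
  r_xh[-1] = x[1]*h[0] + x[2]*h[1] = 6
  r_xh[0] = x[0]*h[0] + x[1]*h[1] + x[2]*h[2] = 3
  r_xh[1] = x[0]*h[1] + x[1]*h[2] + x[2]*h[3] = -7
  r_xh[2] = x[0]*h[2] + x[1]*h[3] = 2
  r_xh[3] = x[0]*h[3] = 2
r_xh = [-9, 6, 3, -7, 2, 2] (for k = -2, ..., 3)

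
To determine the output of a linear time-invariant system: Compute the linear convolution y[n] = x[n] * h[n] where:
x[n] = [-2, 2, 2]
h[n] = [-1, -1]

y[n] = sum_k x[k]*h[n-k]. Output length = len(x) + len(h) - 1 = 3 + 2 - 1 = 4.
y[0] = -2*-1 = 2
y[1] = 2*-1 + -2*-1 = 0
y[2] = 2*-1 + 2*-1 = -4
y[3] = 2*-1 = -2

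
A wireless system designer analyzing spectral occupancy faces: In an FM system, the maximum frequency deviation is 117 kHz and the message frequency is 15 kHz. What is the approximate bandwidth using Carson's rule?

Carson's rule: BW = 2*(delta_f + f_m)
= 2*(117 + 15) kHz = 264 kHz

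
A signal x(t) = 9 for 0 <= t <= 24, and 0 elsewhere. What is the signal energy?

Energy = integral of |x(t)|^2 dt over the signal duration
= 9^2 * 24 = 81 * 24 = 1944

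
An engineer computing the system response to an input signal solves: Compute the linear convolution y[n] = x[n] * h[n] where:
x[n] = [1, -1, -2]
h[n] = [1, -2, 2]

y[n] = sum_k x[k]*h[n-k]. Output length = len(x) + len(h) - 1 = 3 + 3 - 1 = 5.
y[0] = 1*1 = 1
y[1] = -1*1 + 1*-2 = -3
y[2] = -2*1 + -1*-2 + 1*2 = 2
y[3] = -2*-2 + -1*2 = 2
y[4] = -2*2 = -4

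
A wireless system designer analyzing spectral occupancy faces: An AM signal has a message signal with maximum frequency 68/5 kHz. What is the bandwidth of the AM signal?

In AM (double-sideband), the bandwidth is twice the message frequency.
BW = 2 * f_m = 2 * 68/5 kHz = 136/5 kHz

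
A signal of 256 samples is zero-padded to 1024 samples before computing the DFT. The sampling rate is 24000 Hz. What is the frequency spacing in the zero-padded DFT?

Original DFT: N = 256, resolution = f_s/N = 24000/256 = 375/4 Hz
Zero-padded DFT: N = 1024, resolution = f_s/N = 24000/1024 = 375/16 Hz
Zero-padding interpolates the spectrum (finer frequency grid)
but does NOT improve the true spectral resolution (ability to resolve close frequencies).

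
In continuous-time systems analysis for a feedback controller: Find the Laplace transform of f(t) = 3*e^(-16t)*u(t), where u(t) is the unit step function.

Standard Laplace transform pair:
e^(-at)*u(t) <-> 1/(s+a)
With a = 16: L{3*e^(-16t)*u(t)} = 3/(s+16), ROC: Re(s) > -16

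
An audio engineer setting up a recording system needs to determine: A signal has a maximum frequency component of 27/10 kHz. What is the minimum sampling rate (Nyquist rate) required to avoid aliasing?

By the Nyquist-Shannon sampling theorem,
the minimum sampling rate (Nyquist rate) must be at least 2 * f_max.
Nyquist rate = 2 * 27/10 kHz = 27/5 kHz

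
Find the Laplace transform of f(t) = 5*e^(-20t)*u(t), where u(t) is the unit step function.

Standard Laplace transform pair:
e^(-at)*u(t) <-> 1/(s+a)
With a = 20: L{5*e^(-20t)*u(t)} = 5/(s+20), ROC: Re(s) > -20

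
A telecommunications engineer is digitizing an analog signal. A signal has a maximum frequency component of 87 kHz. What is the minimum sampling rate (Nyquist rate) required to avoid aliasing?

By the Nyquist-Shannon sampling theorem,
the minimum sampling rate (Nyquist rate) must be at least 2 * f_max.
Nyquist rate = 2 * 87 kHz = 174 kHz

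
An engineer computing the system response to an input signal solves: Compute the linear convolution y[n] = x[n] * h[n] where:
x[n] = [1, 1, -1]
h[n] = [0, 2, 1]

y[n] = sum_k x[k]*h[n-k]. Output length = len(x) + len(h) - 1 = 3 + 3 - 1 = 5.
y[0] = 1*0 = 0
y[1] = 1*0 + 1*2 = 2
y[2] = -1*0 + 1*2 + 1*1 = 3
y[3] = -1*2 + 1*1 = -1
y[4] = -1*1 = -1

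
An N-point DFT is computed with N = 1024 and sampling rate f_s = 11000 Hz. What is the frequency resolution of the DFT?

DFT frequency resolution = f_s / N
= 11000 / 1024 = 1375/128 Hz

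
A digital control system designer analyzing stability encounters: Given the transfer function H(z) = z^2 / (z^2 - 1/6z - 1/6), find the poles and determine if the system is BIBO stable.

Poles are roots of the denominator: z^2 - 1/6z - 1/6 = 0.
Quadratic formula: z = [-(-1/6) +/- sqrt((-1/6)^2 - 4*(-1/6))] / 2
Discriminant = 1/36 + 2/3 = 25/36; sqrt = 5/6.
z = (1/6 +/- 5/6) / 2 => z = 1/2 or z = -1/3.
|p1| = 1/3, |p2| = 1/2.
For BIBO stability, all poles must lie inside the unit circle (|p| < 1).
System is STABLE since both |p| < 1.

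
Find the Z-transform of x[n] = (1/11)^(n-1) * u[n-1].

Time-shifting property: if X(z) = Z{x[n]}, then Z{x[n-d]} = z^(-d) * X(z)
X(z) = z/(z - 1/11) for x[n] = (1/11)^n * u[n]
Z{x[n-1]} = z^(-1) * z/(z - 1/11) = 1/(z - 1/11)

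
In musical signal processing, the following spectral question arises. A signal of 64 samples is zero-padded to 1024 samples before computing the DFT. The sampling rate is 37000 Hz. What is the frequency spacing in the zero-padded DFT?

Original DFT: N = 64, resolution = f_s/N = 37000/64 = 4625/8 Hz
Zero-padded DFT: N = 1024, resolution = f_s/N = 37000/1024 = 4625/128 Hz
Zero-padding interpolates the spectrum (finer frequency grid)
but does NOT improve the true spectral resolution (ability to resolve close frequencies).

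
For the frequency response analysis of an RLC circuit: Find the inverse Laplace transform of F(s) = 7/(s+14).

Standard pair: k/(s+a) <-> k*e^(-at)*u(t)
With k=7, a=14: f(t) = 7*e^(-14t)*u(t)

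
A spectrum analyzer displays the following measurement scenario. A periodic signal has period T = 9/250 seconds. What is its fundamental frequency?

The fundamental frequency is the reciprocal of the period.
f = 1/T = 1/(9/250) = 250/9 Hz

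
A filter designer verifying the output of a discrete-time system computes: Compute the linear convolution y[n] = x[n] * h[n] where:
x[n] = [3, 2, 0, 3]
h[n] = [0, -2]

y[n] = sum_k x[k]*h[n-k]. Output length = len(x) + len(h) - 1 = 4 + 2 - 1 = 5.
y[0] = 3*0 = 0
y[1] = 2*0 + 3*-2 = -6
y[2] = 0*0 + 2*-2 = -4
y[3] = 3*0 + 0*-2 = 0
y[4] = 3*-2 = -6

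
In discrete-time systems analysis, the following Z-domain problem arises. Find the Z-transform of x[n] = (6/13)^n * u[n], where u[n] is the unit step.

The Z-transform of a^n * u[n] is z/(z-a) for |z| > |a|.
Here a = 6/13, so X(z) = z/(z - (6/13)) = 13z/(13z - 6)
ROC: |z| > 6/13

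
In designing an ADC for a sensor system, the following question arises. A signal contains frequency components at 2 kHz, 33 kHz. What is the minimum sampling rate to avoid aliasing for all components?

The highest frequency component is f_max = 33 kHz.
Nyquist rate = 2 * f_max = 2 * 33 kHz = 66 kHz.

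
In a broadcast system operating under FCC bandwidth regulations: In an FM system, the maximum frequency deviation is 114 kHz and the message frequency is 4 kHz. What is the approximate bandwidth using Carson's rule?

Carson's rule: BW = 2*(delta_f + f_m)
= 2*(114 + 4) kHz = 236 kHz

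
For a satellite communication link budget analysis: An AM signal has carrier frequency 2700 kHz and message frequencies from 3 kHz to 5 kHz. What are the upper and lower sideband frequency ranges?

Upper sideband (USB) = fc + [fm_low, fm_high] = 2700 + [3, 5] = [2703, 2705] kHz
Lower sideband (LSB) = fc - [fm_high, fm_low] = 2700 - [5, 3] = [2695, 2697] kHz
Total occupied spectrum: 2695 kHz to 2705 kHz (plus carrier at 2700 kHz)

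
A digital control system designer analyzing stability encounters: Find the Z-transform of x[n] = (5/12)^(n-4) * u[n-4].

Time-shifting property: if X(z) = Z{x[n]}, then Z{x[n-d]} = z^(-d) * X(z)
X(z) = z/(z - 5/12) for x[n] = (5/12)^n * u[n]
Z{x[n-4]} = z^(-4) * z/(z - 5/12) = z^(-3)/(z - 5/12)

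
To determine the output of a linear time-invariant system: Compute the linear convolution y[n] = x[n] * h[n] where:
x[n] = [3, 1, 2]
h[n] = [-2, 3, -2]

y[n] = sum_k x[k]*h[n-k]. Output length = len(x) + len(h) - 1 = 3 + 3 - 1 = 5.
y[0] = 3*-2 = -6
y[1] = 1*-2 + 3*3 = 7
y[2] = 2*-2 + 1*3 + 3*-2 = -7
y[3] = 2*3 + 1*-2 = 4
y[4] = 2*-2 = -4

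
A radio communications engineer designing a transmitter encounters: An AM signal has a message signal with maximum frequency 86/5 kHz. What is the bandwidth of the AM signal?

In AM (double-sideband), the bandwidth is twice the message frequency.
BW = 2 * f_m = 2 * 86/5 kHz = 172/5 kHz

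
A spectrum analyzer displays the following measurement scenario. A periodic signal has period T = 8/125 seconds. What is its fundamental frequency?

The fundamental frequency is the reciprocal of the period.
f = 1/T = 1/(8/125) = 125/8 Hz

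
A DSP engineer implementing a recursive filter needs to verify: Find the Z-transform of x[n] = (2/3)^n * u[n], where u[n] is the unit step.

The Z-transform of a^n * u[n] is z/(z-a) for |z| > |a|.
Here a = 2/3, so X(z) = z/(z - (2/3)) = 3z/(3z - 2)
ROC: |z| > 2/3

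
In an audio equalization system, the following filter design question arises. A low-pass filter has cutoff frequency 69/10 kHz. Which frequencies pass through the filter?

A low-pass filter passes all frequencies below the cutoff frequency 69/10 kHz and attenuates higher frequencies.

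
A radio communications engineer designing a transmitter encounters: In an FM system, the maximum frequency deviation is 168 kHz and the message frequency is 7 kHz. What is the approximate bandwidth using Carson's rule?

Carson's rule: BW = 2*(delta_f + f_m)
= 2*(168 + 7) kHz = 350 kHz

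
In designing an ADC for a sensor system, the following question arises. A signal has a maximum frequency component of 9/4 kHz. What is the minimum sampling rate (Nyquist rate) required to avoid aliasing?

By the Nyquist-Shannon sampling theorem,
the minimum sampling rate (Nyquist rate) must be at least 2 * f_max.
Nyquist rate = 2 * 9/4 kHz = 9/2 kHz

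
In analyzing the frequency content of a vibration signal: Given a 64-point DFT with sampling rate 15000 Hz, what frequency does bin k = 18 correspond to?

The frequency of DFT bin k is: f_k = k * f_s / N
f_18 = 18 * 15000 / 64 = 16875/4 Hz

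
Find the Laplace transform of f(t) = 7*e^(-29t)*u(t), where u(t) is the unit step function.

Standard Laplace transform pair:
e^(-at)*u(t) <-> 1/(s+a)
With a = 29: L{7*e^(-29t)*u(t)} = 7/(s+29), ROC: Re(s) > -29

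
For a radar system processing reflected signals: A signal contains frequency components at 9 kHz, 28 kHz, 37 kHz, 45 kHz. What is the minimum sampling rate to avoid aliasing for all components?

The highest frequency component is f_max = 45 kHz.
Nyquist rate = 2 * f_max = 2 * 45 kHz = 90 kHz.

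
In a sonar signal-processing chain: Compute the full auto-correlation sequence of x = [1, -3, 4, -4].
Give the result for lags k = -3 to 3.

r_xx[k] = sum_m x[m]*x[m+k], indexed from 0, for k = -3 to 3:
  r_xx[-3] = x[3]*x[0] = -4
  r_xx[-2] = x[2]*x[0] + x[3]*x[1] = 16
  r_xx[-1] = x[1]*x[0] + x[2]*x[1] + x[3]*x[2] = -31
  r_xx[0] = x[0]*x[0] + x[1]*x[1] + x[2]*x[2] + x[3]*x[3] = 42
  r_xx[1] = x[0]*x[1] + x[1]*x[2] + x[2]*x[3] = -31
  r_xx[2] = x[0]*x[2] + x[1]*x[3] = 16
  r_xx[3] = x[0]*x[3] = -4
r_xx = [-4, 16, -31, 42, -31, 16, -4]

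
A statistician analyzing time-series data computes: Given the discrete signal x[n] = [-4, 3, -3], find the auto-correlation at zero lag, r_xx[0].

The auto-correlation at zero lag r_xx[0] equals the signal energy.
r_xx[0] = sum of x[n]^2 = (-4)^2 + 3^2 + (-3)^2
= 16 + 9 + 9 = 34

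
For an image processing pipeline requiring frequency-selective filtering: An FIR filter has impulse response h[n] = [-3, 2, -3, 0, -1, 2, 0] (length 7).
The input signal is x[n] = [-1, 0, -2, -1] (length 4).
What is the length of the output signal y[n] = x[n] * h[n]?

For linear convolution, the output length is:
len(y) = len(x) + len(h) - 1 = 4 + 7 - 1 = 10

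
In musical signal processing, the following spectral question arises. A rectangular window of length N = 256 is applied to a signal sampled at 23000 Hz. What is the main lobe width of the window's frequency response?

For a rectangular window of length N,
the main lobe width in frequency is 2*f_s/N.
= 2*23000/256 = 2875/16 Hz
This determines the minimum frequency separation for resolving two sinusoids.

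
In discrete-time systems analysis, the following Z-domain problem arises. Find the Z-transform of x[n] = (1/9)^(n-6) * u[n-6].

Time-shifting property: if X(z) = Z{x[n]}, then Z{x[n-d]} = z^(-d) * X(z)
X(z) = z/(z - 1/9) for x[n] = (1/9)^n * u[n]
Z{x[n-6]} = z^(-6) * z/(z - 1/9) = z^(-5)/(z - 1/9)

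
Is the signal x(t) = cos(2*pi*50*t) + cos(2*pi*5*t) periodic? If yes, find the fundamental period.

f1 = 50 Hz, f2 = 5 Hz
Period T1 = 1/50, T2 = 1/5
Ratio T1/T2 = 5/50, which is rational.
The signal is periodic with fundamental period T = 1/GCD(50,5) = 1/5 s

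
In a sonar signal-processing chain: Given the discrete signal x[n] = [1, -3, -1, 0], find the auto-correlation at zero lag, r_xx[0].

The auto-correlation at zero lag r_xx[0] equals the signal energy.
r_xx[0] = sum of x[n]^2 = 1^2 + (-3)^2 + (-1)^2 + 0^2
= 1 + 9 + 1 + 0 = 11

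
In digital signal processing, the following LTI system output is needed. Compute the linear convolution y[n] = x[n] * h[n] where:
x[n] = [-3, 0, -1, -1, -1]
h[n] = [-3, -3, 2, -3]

y[n] = sum_k x[k]*h[n-k]. Output length = len(x) + len(h) - 1 = 5 + 4 - 1 = 8.
y[0] = -3*-3 = 9
y[1] = 0*-3 + -3*-3 = 9
y[2] = -1*-3 + 0*-3 + -3*2 = -3
y[3] = -1*-3 + -1*-3 + 0*2 + -3*-3 = 15
y[4] = -1*-3 + -1*-3 + -1*2 + 0*-3 = 4
y[5] = -1*-3 + -1*2 + -1*-3 = 4
y[6] = -1*2 + -1*-3 = 1
y[7] = -1*-3 = 3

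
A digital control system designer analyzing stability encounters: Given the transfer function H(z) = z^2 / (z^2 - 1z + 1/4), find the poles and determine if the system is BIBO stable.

Poles are roots of the denominator: z^2 - 1z + 1/4 = 0.
Quadratic formula: z = [-(-1) +/- sqrt((-1)^2 - 4*(1/4))] / 2
Discriminant = 1 - 1 = 0; sqrt = 0.
z = (1 +/- 0) / 2 = 1/2 (repeated root).
|p1| = 1/2, |p2| = 1/2.
For BIBO stability, all poles must lie inside the unit circle (|p| < 1).
System is STABLE since both |p| < 1.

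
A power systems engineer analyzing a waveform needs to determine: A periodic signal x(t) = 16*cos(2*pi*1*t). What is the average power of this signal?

Average power of A*cos(wt) is A^2/2.
P = 16^2 / 2 = 256/2 = 128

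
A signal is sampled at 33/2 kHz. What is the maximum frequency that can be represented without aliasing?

The maximum frequency that can be represented without aliasing
is the Nyquist frequency: f_max = f_s / 2 = 33/2 kHz / 2 = 33/4 kHz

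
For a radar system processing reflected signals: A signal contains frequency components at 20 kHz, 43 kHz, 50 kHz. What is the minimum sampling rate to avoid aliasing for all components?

The highest frequency component is f_max = 50 kHz.
Nyquist rate = 2 * f_max = 2 * 50 kHz = 100 kHz.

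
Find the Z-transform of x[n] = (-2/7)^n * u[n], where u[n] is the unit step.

The Z-transform of a^n * u[n] is z/(z-a) for |z| > |a|.
Here a = -2/7, so X(z) = z/(z - (-2/7)) = 7z/(7z + 2)
ROC: |z| > 2/7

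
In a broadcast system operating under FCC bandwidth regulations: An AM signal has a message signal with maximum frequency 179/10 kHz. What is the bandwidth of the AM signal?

In AM (double-sideband), the bandwidth is twice the message frequency.
BW = 2 * f_m = 2 * 179/10 kHz = 179/5 kHz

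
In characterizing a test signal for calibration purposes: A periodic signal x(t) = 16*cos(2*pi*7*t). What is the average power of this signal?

Average power of A*cos(wt) is A^2/2.
P = 16^2 / 2 = 256/2 = 128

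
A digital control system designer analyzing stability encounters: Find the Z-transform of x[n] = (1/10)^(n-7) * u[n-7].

Time-shifting property: if X(z) = Z{x[n]}, then Z{x[n-d]} = z^(-d) * X(z)
X(z) = z/(z - 1/10) for x[n] = (1/10)^n * u[n]
Z{x[n-7]} = z^(-7) * z/(z - 1/10) = z^(-6)/(z - 1/10)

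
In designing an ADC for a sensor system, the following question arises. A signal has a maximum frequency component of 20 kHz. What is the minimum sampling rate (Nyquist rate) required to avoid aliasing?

By the Nyquist-Shannon sampling theorem,
the minimum sampling rate (Nyquist rate) must be at least 2 * f_max.
Nyquist rate = 2 * 20 kHz = 40 kHz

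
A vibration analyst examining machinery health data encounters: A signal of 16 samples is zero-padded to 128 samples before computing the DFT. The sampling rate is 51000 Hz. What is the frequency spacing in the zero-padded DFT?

Original DFT: N = 16, resolution = f_s/N = 51000/16 = 6375/2 Hz
Zero-padded DFT: N = 128, resolution = f_s/N = 51000/128 = 6375/16 Hz
Zero-padding interpolates the spectrum (finer frequency grid)
but does NOT improve the true spectral resolution (ability to resolve close frequencies).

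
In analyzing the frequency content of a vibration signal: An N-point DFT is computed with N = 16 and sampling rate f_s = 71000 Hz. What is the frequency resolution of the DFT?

DFT frequency resolution = f_s / N
= 71000 / 16 = 8875/2 Hz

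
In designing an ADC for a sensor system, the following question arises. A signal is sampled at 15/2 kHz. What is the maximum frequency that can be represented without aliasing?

The maximum frequency that can be represented without aliasing
is the Nyquist frequency: f_max = f_s / 2 = 15/2 kHz / 2 = 15/4 kHz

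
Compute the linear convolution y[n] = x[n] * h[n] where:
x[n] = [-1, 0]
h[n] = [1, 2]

y[n] = sum_k x[k]*h[n-k]. Output length = len(x) + len(h) - 1 = 2 + 2 - 1 = 3.
y[0] = -1*1 = -1
y[1] = 0*1 + -1*2 = -2
y[2] = 0*2 = 0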